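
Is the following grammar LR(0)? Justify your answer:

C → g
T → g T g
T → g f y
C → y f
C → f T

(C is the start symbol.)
A grammar is LR(0) if no state in the canonical LR(0) collection has:
  - both a shift item (dot before a terminal) and a complete item (shift-reduce conflict), or
  - two or more complete items (reduce-reduce conflict; the accept item [C' → C .] counts as a complete item here).

Augment with C' → C and build the canonical LR(0) collection (I0 = CLOSURE({[C' → . C]}), then GOTO on every symbol after a dot until no new states appear). It has 12 states:
  I0: { [C → . f T], [C → . g], [C → . y f], [C' → . C] }  — shift
  I1: { [C' → C .] }  — accept
  I2: { [C → f . T], [T → . g T g], [T → . g f y] }  — shift
  I3: { [C → g .] }  — reduce
  I4: { [C → y . f] }  — shift
  I5: { [C → y f .] }  — reduce
  I6: { [C → f T .] }  — reduce
  I7: { [T → . g T g], [T → . g f y], [T → g . T g], [T → g . f y] }  — shift
  I8: { [T → g T . g] }  — shift
  I9: { [T → g f . y] }  — shift
  I10: { [T → g f y .] }  — reduce
  I11: { [T → g T g .] }  — reduce

Every state is either a pure shift/goto state or contains exactly one complete item and nothing to shift — no conflicts. The grammar is LR(0).

Answer: Yes, the grammar is LR(0)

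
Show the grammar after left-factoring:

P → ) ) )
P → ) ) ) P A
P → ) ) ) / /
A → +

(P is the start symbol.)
Left-factoring transforms A → αβ₁ | αβ₂ into A → αA' and A' → β₁ | β₂
(α is the longest common prefix among the alternatives). Repeat until
no nonterminal has two alternatives with a common prefix.

Round 1: P has alternatives sharing prefix ') ) )'. Introduce P': P → ) ) ) P'
  Add: P' → ε
  Add: P' → P A
  Add: P' → / /

No remaining common prefixes — done.

Resulting grammar:
P → ) ) ) P'
P' → ε
P' → P A
P' → / /
A → +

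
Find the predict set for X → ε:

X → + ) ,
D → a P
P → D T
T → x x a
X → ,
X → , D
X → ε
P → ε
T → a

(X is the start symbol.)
PREDICT(X → ε) = (FIRST(RHS) \ {ε}) ∪ (FOLLOW(X) if ε ∈ FIRST(RHS), i.e. RHS ⇒* ε)
The right-hand side is ε (FIRST(ε) = { ε }), so the predict set is FOLLOW(X) = { $ }
PREDICT(X → ε) = { $ }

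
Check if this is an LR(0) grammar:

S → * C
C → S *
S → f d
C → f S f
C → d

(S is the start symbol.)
A grammar is LR(0) if no state in the canonical LR(0) collection has:
  - both a shift item (dot before a terminal) and a complete item (shift-reduce conflict), or
  - two or more complete items (reduce-reduce conflict; the accept item [S' → S .] counts as a complete item here).

Augment with S' → S and build the canonical LR(0) collection (I0 = CLOSURE({[S' → . S]}), then GOTO on every symbol after a dot until no new states appear). It has 12 states:
  I0: { [S → . * C], [S → . f d], [S' → . S] }  — shift
  I1: { [C → . S *], [C → . d], [C → . f S f], [S → * . C], [S → . * C], [S → . f d] }  — shift
  I2: { [S' → S .] }  — accept
  I3: { [S → f . d] }  — shift
  I4: { [S → f d .] }  — reduce
  I5: { [S → * C .] }  — reduce
  I6: { [C → S . *] }  — shift
  I7: { [C → d .] }  — reduce
  I8: { [C → f . S f], [S → . * C], [S → . f d], [S → f . d] }  — shift
  I9: { [C → f S . f] }  — shift
  I10: { [C → f S f .] }  — reduce
  I11: { [C → S * .] }  — reduce

Every state is either a pure shift/goto state or contains exactly one complete item and nothing to shift — no conflicts. The grammar is LR(0).

Answer: Yes, the grammar is LR(0)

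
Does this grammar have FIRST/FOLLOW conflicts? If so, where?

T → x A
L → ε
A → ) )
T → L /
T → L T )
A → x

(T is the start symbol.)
No FIRST/FOLLOW conflicts.

Nullable non-terminals: L.
L has a nullable alternative but only one production, so nothing to check.

A, T have no nullable alternative, so no FIRST/FOLLOW check is needed there.

No FIRST/FOLLOW conflicts found.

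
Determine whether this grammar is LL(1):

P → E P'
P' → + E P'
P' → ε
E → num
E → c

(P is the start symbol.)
Yes, the grammar is LL(1).

A grammar is LL(1) if for each non-terminal N with multiple productions, the predict sets of those productions are pairwise disjoint, where PREDICT(N → α) = (FIRST(α) \ {ε}) ∪ (FOLLOW(N) if α ⇒* ε).

Relevant sets:
  FOLLOW(P') = { $ }

For P':
  PREDICT(P' → '+' E P') = { '+' }
  PREDICT(P' → ε) = { $ }
For E:
  PREDICT(E → num) = { 'num' }
  PREDICT(E → c) = { 'c' }
P has a single production, so nothing to check there.

All predict sets are disjoint. The grammar IS LL(1).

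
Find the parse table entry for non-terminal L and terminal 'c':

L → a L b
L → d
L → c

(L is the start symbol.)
L → c

To find M[L, 'c'], we find productions for L where 'c' is in the predict set (PREDICT(N → α) = (FIRST(α) \ {ε}) ∪ (FOLLOW(N) if α ⇒* ε)).

L → a L b: PREDICT = { 'a' }
L → d: PREDICT = { 'd' }
L → c: PREDICT = { 'c' }
  'c' is in predict set, so this production goes in M[L, 'c']

M[L, 'c'] = L → c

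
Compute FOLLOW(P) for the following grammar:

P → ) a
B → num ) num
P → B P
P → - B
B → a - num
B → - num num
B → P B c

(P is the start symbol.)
P is the start symbol, so $ ∈ FOLLOW(P).
In P → B P: P is at the end; this adds FOLLOW(P) to itself — nothing new
In B → P B c: P is followed by B c, add FIRST(B c) \ {ε} = { ')', '-', 'a', 'num' }

Taking the union: FOLLOW(P) = { $, ')', '-', 'a', 'num' }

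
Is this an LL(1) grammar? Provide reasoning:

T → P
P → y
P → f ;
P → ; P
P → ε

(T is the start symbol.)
Yes, the grammar is LL(1).

A grammar is LL(1) if for each non-terminal N with multiple productions, the predict sets of those productions are pairwise disjoint, where PREDICT(N → α) = (FIRST(α) \ {ε}) ∪ (FOLLOW(N) if α ⇒* ε).

Relevant sets:
  FOLLOW(P) = { $ }

For P:
  PREDICT(P → y) = { 'y' }
  PREDICT(P → f ';') = { 'f' }
  PREDICT(P → ';' P) = { ';' }
  PREDICT(P → ε) = { $ }
T has a single production, so nothing to check there.

All predict sets are disjoint. The grammar IS LL(1).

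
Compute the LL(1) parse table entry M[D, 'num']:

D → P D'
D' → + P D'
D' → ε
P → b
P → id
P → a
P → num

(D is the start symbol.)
D → P D'

To find M[D, 'num'], we find productions for D where 'num' is in the predict set (PREDICT(N → α) = (FIRST(α) \ {ε}) ∪ (FOLLOW(N) if α ⇒* ε)).

Relevant sets:
  FIRST(P) = { 'a', 'b', 'id', 'num' }

D → P D': PREDICT = { 'a', 'b', 'id', 'num' }
  'num' is in predict set, so this production goes in M[D, 'num']

M[D, 'num'] = D → P D'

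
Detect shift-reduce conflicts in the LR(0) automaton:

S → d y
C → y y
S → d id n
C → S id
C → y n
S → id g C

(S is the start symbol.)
Augment with S' → S and build the canonical LR(0) collection (I0 = CLOSURE({[S' → . S]}), then GOTO on every symbol after a dot until no new states appear). It has 14 states:
  I0: { [S → . d id n], [S → . d y], [S → . id g C], [S' → . S] }  — shift
  I1: { [S' → S .] }  — accept
  I2: { [S → d . id n], [S → d . y] }  — shift
  I3: { [S → id . g C] }  — shift
  I4: { [C → . S id], [C → . y n], [C → . y y], [S → . d id n], [S → . d y], [S → . id g C], [S → id g . C] }  — shift
  I5: { [S → id g C .] }  — reduce
  I6: { [C → S . id] }  — shift
  I7: { [C → y . n], [C → y . y] }  — shift
  I8: { [C → y n .] }  — reduce
  I9: { [C → y y .] }  — reduce
  I10: { [C → S id .] }  — reduce
  I11: { [S → d id . n] }  — shift
  I12: { [S → d y .] }  — reduce
  I13: { [S → d id n .] }  — reduce

No state contains both a complete item and a shift item.

Answer: No shift-reduce conflicts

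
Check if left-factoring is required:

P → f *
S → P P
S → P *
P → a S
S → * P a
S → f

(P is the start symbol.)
Left-factoring is needed when two productions for the same non-terminal
share a common prefix on the right-hand side.

Productions for P:
  P → f *
  P → a S
Productions for S:
  S → P P
  S → P *
  S → * P a
  S → f

Found common prefix 'P' in productions for S

Answer: Yes, S has productions with common prefix 'P'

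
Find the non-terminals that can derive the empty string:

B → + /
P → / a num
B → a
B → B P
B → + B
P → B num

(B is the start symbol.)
There are no ε-productions, so no non-terminal can derive ε.
No non-terminals are nullable.

Answer: None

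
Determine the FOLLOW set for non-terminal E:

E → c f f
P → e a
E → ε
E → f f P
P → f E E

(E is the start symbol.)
E is the start symbol, so $ ∈ FOLLOW(E).
In P → f E E: E is followed by E, add FIRST(E) \ {ε} = { 'c', 'f' }
  E is nullable, so also add FOLLOW(P)
In P → f E E: E is at the end, add FOLLOW(P)

The FOLLOW sets referred to above (computed the same way, to a fixed point):
  FOLLOW(P) = { $, 'c', 'f' }

Taking the union: FOLLOW(E) = { $, 'c', 'f' }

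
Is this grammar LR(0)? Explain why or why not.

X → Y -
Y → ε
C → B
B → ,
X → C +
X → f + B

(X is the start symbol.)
No. Shift-reduce conflict between [Y → .] and [B → . ,]

A grammar is LR(0) if no state in the canonical LR(0) collection has:
  - both a shift item (dot before a terminal) and a complete item (shift-reduce conflict), or
  - two or more complete items (reduce-reduce conflict; the accept item [X' → X .] counts as a complete item here).

Augment with X' → X and build the canonical LR(0) collection (I0 = CLOSURE({[X' → . X]}), then GOTO on every symbol after a dot until no new states appear). It has 11 states:
  I0: { [B → . ,], [C → . B], [X → . C +], [X → . Y -], [X → . f + B], [X' → . X], [Y → .] }  — shift, reduce
  I1: { [B → , .] }  — reduce
  I2: { [C → B .] }  — reduce
  I3: { [X → C . +] }  — shift
  I4: { [X' → X .] }  — accept
  I5: { [X → Y . -] }  — shift
  I6: { [X → f . + B] }  — shift
  I7: { [B → . ,], [X → f + . B] }  — shift
  I8: { [X → f + B .] }  — reduce
  I9: { [X → Y - .] }  — reduce
  I10: { [X → C + .] }  — reduce

Conflict in state I0:
  Shift-reduce conflict between [Y → .] and [B → . ,]
So the grammar is NOT LR(0).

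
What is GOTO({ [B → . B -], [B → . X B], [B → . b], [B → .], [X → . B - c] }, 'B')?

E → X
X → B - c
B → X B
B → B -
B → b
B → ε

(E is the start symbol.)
{ [B → B . -], [X → B . - c] }

GOTO(I, 'B') = CLOSURE({ [A → αX.β] : [A → α.Xβ] ∈ I, X = 'B' })

Items with dot before 'B', with the dot advanced:
  [B → . B -] → [B → B . -]
  [X → . B - c] → [X → B . - c]
Closure adds nothing (no advanced item has the dot before a non-terminal).

GOTO = { [B → B . -], [X → B . - c] }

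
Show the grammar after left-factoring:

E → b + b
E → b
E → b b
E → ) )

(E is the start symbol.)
E → b E'
E' → + b
E' → ε
E' → b
E → ) )

Left-factoring transforms A → αβ₁ | αβ₂ into A → αA' and A' → β₁ | β₂
(α is the longest common prefix among the alternatives). Repeat until
no nonterminal has two alternatives with a common prefix.

Round 1: E has alternatives sharing prefix 'b'. Introduce E': E → b E'
  Add: E' → + b
  Add: E' → ε
  Add: E' → b

No remaining common prefixes — done.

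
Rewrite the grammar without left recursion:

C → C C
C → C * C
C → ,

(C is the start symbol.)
C is directly left-recursive. The standard transformation for
  A → A α₁ | ... | A α_m | β₁ | ... | β_n
is
  A  → β₁ A' | ... | β_n A'
  A' → α₁ A' | ... | α_m A' | ε

C → , becomes C → , C'
C → C C becomes C' → C C'
C → C * C becomes C' → * C C'
Add C' → ε

Resulting grammar:
C → , C'
C' → C C'
C' → * C C'
C' → ε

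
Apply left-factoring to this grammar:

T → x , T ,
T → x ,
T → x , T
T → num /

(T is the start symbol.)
Left-factoring transforms A → αβ₁ | αβ₂ into A → αA' and A' → β₁ | β₂
(α is the longest common prefix among the alternatives). Repeat until
no nonterminal has two alternatives with a common prefix.

Round 1: T has alternatives sharing prefix 'x ,'. Introduce T': T → x , T'
  Add: T' → T ,
  Add: T' → ε
  Add: T' → T

Round 2: T' has alternatives sharing prefix 'T'. Introduce T'': T' → T T''
  Add: T'' → ,
  Add: T'' → ε

No remaining common prefixes — done.

Resulting grammar:
T → x , T'
T' → T T''
T'' → ,
T'' → ε
T' → ε
T → num /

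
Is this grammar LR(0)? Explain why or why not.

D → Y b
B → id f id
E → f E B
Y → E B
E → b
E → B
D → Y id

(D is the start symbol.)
Yes, the grammar is LR(0)

A grammar is LR(0) if no state in the canonical LR(0) collection has:
  - both a shift item (dot before a terminal) and a complete item (shift-reduce conflict), or
  - two or more complete items (reduce-reduce conflict; the accept item [D' → D .] counts as a complete item here).

Augment with D' → D and build the canonical LR(0) collection (I0 = CLOSURE({[D' → . D]}), then GOTO on every symbol after a dot until no new states appear). It has 15 states:
  I0: { [B → . id f id], [D → . Y b], [D → . Y id], [D' → . D], [E → . B], [E → . b], [E → . f E B], [Y → . E B] }  — shift
  I1: { [E → B .] }  — reduce
  I2: { [D' → D .] }  — accept
  I3: { [B → . id f id], [Y → E . B] }  — shift
  I4: { [D → Y . b], [D → Y . id] }  — shift
  I5: { [E → b .] }  — reduce
  I6: { [B → . id f id], [E → . B], [E → . b], [E → . f E B], [E → f . E B] }  — shift
  I7: { [B → id . f id] }  — shift
  I8: { [B → id f . id] }  — shift
  I9: { [B → id f id .] }  — reduce
  I10: { [B → . id f id], [E → f E . B] }  — shift
  I11: { [E → f E B .] }  — reduce
  I12: { [D → Y b .] }  — reduce
  I13: { [D → Y id .] }  — reduce
  I14: { [Y → E B .] }  — reduce

Every state is either a pure shift/goto state or contains exactly one complete item and nothing to shift — no conflicts. The grammar is LR(0).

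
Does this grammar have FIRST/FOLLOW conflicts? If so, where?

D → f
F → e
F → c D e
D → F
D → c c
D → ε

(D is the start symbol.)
A FIRST/FOLLOW conflict occurs when a non-terminal N has a nullable alternative N → β (β ⇒* ε) and another alternative N → α with FIRST(α) ∩ FOLLOW(N) ≠ ∅: on such a lookahead the parser cannot decide between expanding α and letting N vanish via β.

Nullable non-terminals: D.
FIRST sets used below: FIRST(F) = { 'c', 'e' }

D: nullable alternative(s) D → ε; FOLLOW(D) = { $, 'e' }
  D → f: FIRST \ {ε} = { 'f' } — disjoint from FOLLOW(D)
  D → F: FIRST \ {ε} = { 'c', 'e' } — overlaps FOLLOW(D) on { 'e' }: CONFLICT
  D → c c: FIRST \ {ε} = { 'c' } — disjoint from FOLLOW(D)
  D → ε: FIRST \ {ε} = { } — this is the only nullable alternative, skip

F has no nullable alternative, so no FIRST/FOLLOW check is needed there.

So the grammar has 1 FIRST/FOLLOW conflict (marked CONFLICT above).

Answer: Yes. D → F with FOLLOW(D) on { 'e' }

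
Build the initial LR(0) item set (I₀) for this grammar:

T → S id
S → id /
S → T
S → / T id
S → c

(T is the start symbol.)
{ [S → . / T id], [S → . T], [S → . c], [S → . id /], [T → . S id], [T' → . T] }

First, augment the grammar with T' → T
I₀ = CLOSURE({ [T' → . T] }):
  [T' → . T] has the dot before T: add [T → . S id]
  [T → . S id] has the dot before S: add [S → . id /], [S → . T], [S → . / T id], [S → . c]
No further items can be added.

I₀ = { [S → . / T id], [S → . T], [S → . c], [S → . id /], [T → . S id], [T' → . T] }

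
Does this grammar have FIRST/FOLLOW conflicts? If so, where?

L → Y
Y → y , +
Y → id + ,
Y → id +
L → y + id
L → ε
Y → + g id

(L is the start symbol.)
No FIRST/FOLLOW conflicts.

A FIRST/FOLLOW conflict occurs when a non-terminal N has a nullable alternative N → β (β ⇒* ε) and another alternative N → α with FIRST(α) ∩ FOLLOW(N) ≠ ∅: on such a lookahead the parser cannot decide between expanding α and letting N vanish via β.

Nullable non-terminals: L.
FIRST sets used below: FIRST(Y) = { '+', 'id', 'y' }

L: nullable alternative(s) L → ε; FOLLOW(L) = { $ }
  L → Y: FIRST \ {ε} = { '+', 'id', 'y' } — disjoint from FOLLOW(L)
  L → y + id: FIRST \ {ε} = { 'y' } — disjoint from FOLLOW(L)
  L → ε: FIRST \ {ε} = { } — this is the only nullable alternative, skip

Y has no nullable alternative, so no FIRST/FOLLOW check is needed there.

No FIRST/FOLLOW conflicts found.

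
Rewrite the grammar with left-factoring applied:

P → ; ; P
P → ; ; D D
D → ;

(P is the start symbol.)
Left-factoring transforms A → αβ₁ | αβ₂ into A → αA' and A' → β₁ | β₂
(α is the longest common prefix among the alternatives). Repeat until
no nonterminal has two alternatives with a common prefix.

Round 1: P has alternatives sharing prefix '; ;'. Introduce P': P → ; ; P'
  Add: P' → P
  Add: P' → D D

No remaining common prefixes — done.

Resulting grammar:
P → ; ; P'
P' → P
P' → D D
D → ;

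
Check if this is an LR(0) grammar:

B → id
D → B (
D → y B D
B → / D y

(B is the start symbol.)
A grammar is LR(0) if no state in the canonical LR(0) collection has:
  - both a shift item (dot before a terminal) and a complete item (shift-reduce conflict), or
  - two or more complete items (reduce-reduce conflict; the accept item [B' → B .] counts as a complete item here).

Augment with B' → B and build the canonical LR(0) collection (I0 = CLOSURE({[B' → . B]}), then GOTO on every symbol after a dot until no new states appear). It has 11 states:
  I0: { [B → . / D y], [B → . id], [B' → . B] }  — shift
  I1: { [B → . / D y], [B → . id], [B → / . D y], [D → . B (], [D → . y B D] }  — shift
  I2: { [B' → B .] }  — accept
  I3: { [B → id .] }  — reduce
  I4: { [D → B . (] }  — shift
  I5: { [B → / D . y] }  — shift
  I6: { [B → . / D y], [B → . id], [D → y . B D] }  — shift
  I7: { [B → . / D y], [B → . id], [D → . B (], [D → . y B D], [D → y B . D] }  — shift
  I8: { [D → y B D .] }  — reduce
  I9: { [B → / D y .] }  — reduce
  I10: { [D → B ( .] }  — reduce

Every state is either a pure shift/goto state or contains exactly one complete item and nothing to shift — no conflicts. The grammar is LR(0).

Answer: Yes, the grammar is LR(0)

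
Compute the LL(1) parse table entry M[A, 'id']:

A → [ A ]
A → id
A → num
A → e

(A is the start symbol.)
To find M[A, 'id'], we find productions for A where 'id' is in the predict set (PREDICT(N → α) = (FIRST(α) \ {ε}) ∪ (FOLLOW(N) if α ⇒* ε)).

A → [ A ]: PREDICT = { '[' }
A → id: PREDICT = { 'id' }
  'id' is in predict set, so this production goes in M[A, 'id']
A → num: PREDICT = { 'num' }
A → e: PREDICT = { 'e' }

M[A, 'id'] = A → id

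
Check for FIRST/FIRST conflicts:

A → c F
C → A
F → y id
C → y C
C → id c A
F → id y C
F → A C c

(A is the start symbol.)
A FIRST/FIRST conflict occurs when two productions N → α and N → β for the same non-terminal have FIRST(α) ∩ FIRST(β) ≠ ∅ (with ε ∈ FIRST of a nullable right-hand side, so two nullable alternatives also conflict).

FIRST sets of the non-terminals at (or reachable through a nullable prefix from) the front of some alternative:
  FIRST(A) = { 'c' }

Productions for C:
  C → A: FIRST = { 'c' }
  C → y C: FIRST = { 'y' }
  C → id c A: FIRST = { 'id' }
Productions for F:
  F → y id: FIRST = { 'y' }
  F → id y C: FIRST = { 'id' }
  F → A C c: FIRST = { 'c' }
A has only one production, so no FIRST/FIRST conflict is possible there.

All alternatives of each non-terminal have pairwise disjoint FIRST sets.

Answer: No FIRST/FIRST conflicts.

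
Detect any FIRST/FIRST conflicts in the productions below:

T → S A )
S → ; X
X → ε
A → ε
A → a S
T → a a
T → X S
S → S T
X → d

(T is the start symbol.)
Yes. T → S A ')' / T → X S on { ';' }; S → ';' X / S → S T on { ';' }

A FIRST/FIRST conflict occurs when two productions N → α and N → β for the same non-terminal have FIRST(α) ∩ FIRST(β) ≠ ∅ (with ε ∈ FIRST of a nullable right-hand side, so two nullable alternatives also conflict).

FIRST sets of the non-terminals at (or reachable through a nullable prefix from) the front of some alternative:
  FIRST(S) = { ';' }
  FIRST(X) = { 'd', ε }

Productions for T:
  T → S A ): FIRST = { ';' }
  T → a a: FIRST = { 'a' }
  T → X S: FIRST = { ';', 'd' }
Productions for S:
  S → ; X: FIRST = { ';' }
  S → S T: FIRST = { ';' }
Productions for X:
  X → ε: FIRST = { ε }
  X → d: FIRST = { 'd' }
Productions for A:
  A → ε: FIRST = { ε }
  A → a S: FIRST = { 'a' }

Conflict for T: T → S A ) and T → X S
  Overlap: { ';' }
Conflict for S: S → ; X and S → S T
  Overlap: { ';' }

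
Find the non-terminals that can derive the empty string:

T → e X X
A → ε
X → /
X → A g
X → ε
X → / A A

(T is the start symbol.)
A non-terminal is nullable if it can derive ε (the empty string): either it has an ε-production, or it has a production whose right-hand side consists entirely of nullable non-terminals.

ε-productions: A → ε, X → ε
So A, X are immediately nullable.
No further non-terminal can be added: every production for the remaining non-terminals contains a terminal or a non-nullable non-terminal.
Nullable = { 'A', 'X' }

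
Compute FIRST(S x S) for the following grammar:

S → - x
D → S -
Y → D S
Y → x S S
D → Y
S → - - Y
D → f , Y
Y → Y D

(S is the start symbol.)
FIRST sets of the non-terminals involved (from the grammar, by fixed-point iteration):
  FIRST(S) = { '-' }

To compute FIRST(S x S), process the symbols left to right:
Symbol S is a non-terminal. Add FIRST(S) \ {ε} = { '-' }
S is not nullable (ε ∉ FIRST(S)), so stop here.
FIRST(S x S) = { '-' }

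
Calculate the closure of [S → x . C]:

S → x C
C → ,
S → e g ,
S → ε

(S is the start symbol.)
To compute CLOSURE, for each item [A → α.Bβ] where B is a non-terminal, add [B → .γ] for all productions B → γ; repeat for the newly added items until nothing changes.

Start with: [S → x . C]
  [S → x . C] has the dot before C: add [C → . ,]
No further items can be added.

CLOSURE = { [C → . ,], [S → x . C] }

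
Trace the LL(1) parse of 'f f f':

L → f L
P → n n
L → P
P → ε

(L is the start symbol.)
Stack is shown with the top on the left.

Stack  Input    Action
----------------------
L $    f f f $  output L → f L
f L $  f f f $  match 'f'
L $    f f $    output L → f L
f L $  f f $    match 'f'
L $    f $      output L → f L
f L $  f $      match 'f'
L $    $        output L → P
P $    $        output P → ε
$      $        accept

The string is accepted.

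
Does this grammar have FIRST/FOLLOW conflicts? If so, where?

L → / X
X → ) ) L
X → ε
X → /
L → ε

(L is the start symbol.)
No FIRST/FOLLOW conflicts.

A FIRST/FOLLOW conflict occurs when a non-terminal N has a nullable alternative N → β (β ⇒* ε) and another alternative N → α with FIRST(α) ∩ FOLLOW(N) ≠ ∅: on such a lookahead the parser cannot decide between expanding α and letting N vanish via β.

Nullable non-terminals: L, X.

L: nullable alternative(s) L → ε; FOLLOW(L) = { $ }
  L → / X: FIRST \ {ε} = { '/' } — disjoint from FOLLOW(L)
  L → ε: FIRST \ {ε} = { } — this is the only nullable alternative, skip

X: nullable alternative(s) X → ε; FOLLOW(X) = { $ }
  X → ) ) L: FIRST \ {ε} = { ')' } — disjoint from FOLLOW(X)
  X → ε: FIRST \ {ε} = { } — this is the only nullable alternative, skip
  X → /: FIRST \ {ε} = { '/' } — disjoint from FOLLOW(X)

No FIRST/FOLLOW conflicts found.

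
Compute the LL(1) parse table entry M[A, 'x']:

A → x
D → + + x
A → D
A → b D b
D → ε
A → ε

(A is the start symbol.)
A → x

To find M[A, 'x'], we find productions for A where 'x' is in the predict set (PREDICT(N → α) = (FIRST(α) \ {ε}) ∪ (FOLLOW(N) if α ⇒* ε)).

Relevant sets:
  FIRST(D) = { '+', ε }
  FOLLOW(A) = { $ }

A → x: PREDICT = { 'x' }
  'x' is in predict set, so this production goes in M[A, 'x']
A → D: PREDICT = { $, '+' }
A → b D b: PREDICT = { 'b' }
A → ε: PREDICT = { $ }

M[A, 'x'] = A → x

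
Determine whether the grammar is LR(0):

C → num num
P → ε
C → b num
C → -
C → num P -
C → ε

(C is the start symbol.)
No. Shift-reduce conflict between [C → .] and [C → . -]

A grammar is LR(0) if no state in the canonical LR(0) collection has:
  - both a shift item (dot before a terminal) and a complete item (shift-reduce conflict), or
  - two or more complete items (reduce-reduce conflict; the accept item [C' → C .] counts as a complete item here).

Augment with C' → C and build the canonical LR(0) collection (I0 = CLOSURE({[C' → . C]}), then GOTO on every symbol after a dot until no new states appear). It has 9 states:
  I0: { [C → . -], [C → . b num], [C → . num P -], [C → . num num], [C → .], [C' → . C] }  — shift, reduce
  I1: { [C → - .] }  — reduce
  I2: { [C' → C .] }  — accept
  I3: { [C → b . num] }  — shift
  I4: { [C → num . P -], [C → num . num], [P → .] }  — shift, reduce
  I5: { [C → num P . -] }  — shift
  I6: { [C → num num .] }  — reduce
  I7: { [C → num P - .] }  — reduce
  I8: { [C → b num .] }  — reduce

Conflict in state I0:
  Shift-reduce conflict between [C → .] and [C → . -]
So the grammar is NOT LR(0).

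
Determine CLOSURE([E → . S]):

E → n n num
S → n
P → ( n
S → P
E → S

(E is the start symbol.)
{ [E → . S], [P → . ( n], [S → . P], [S → . n] }

To compute CLOSURE, for each item [A → α.Bβ] where B is a non-terminal, add [B → .γ] for all productions B → γ; repeat for the newly added items until nothing changes.

Start with: [E → . S]
  [E → . S] has the dot before S: add [S → . n], [S → . P]
  [S → . P] has the dot before P: add [P → . ( n]
No further items can be added.

CLOSURE = { [E → . S], [P → . ( n], [S → . P], [S → . n] }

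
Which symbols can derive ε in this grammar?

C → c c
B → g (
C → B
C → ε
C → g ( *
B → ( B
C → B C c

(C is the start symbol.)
A non-terminal is nullable if it can derive ε (the empty string): either it has an ε-production, or it has a production whose right-hand side consists entirely of nullable non-terminals.

ε-productions: C → ε
So C is immediately nullable.
No further non-terminal can be added: every production for the remaining non-terminals contains a terminal or a non-nullable non-terminal.
Nullable = { 'C' }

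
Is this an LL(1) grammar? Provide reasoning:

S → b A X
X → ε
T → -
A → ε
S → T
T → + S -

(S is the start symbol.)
Relevant sets:
  FIRST(T) = { '+', '-' }

For S:
  PREDICT(S → b A X) = { 'b' }
  PREDICT(S → T) = { '+', '-' }
For T:
  PREDICT(T → '-') = { '-' }
  PREDICT(T → '+' S '-') = { '+' }
X, A have a single production, so nothing to check there.

All predict sets are disjoint. The grammar IS LL(1).

Answer: Yes, the grammar is LL(1).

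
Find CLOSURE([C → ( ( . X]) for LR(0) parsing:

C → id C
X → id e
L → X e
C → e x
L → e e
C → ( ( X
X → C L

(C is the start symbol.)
To compute CLOSURE, for each item [A → α.Bβ] where B is a non-terminal, add [B → .γ] for all productions B → γ; repeat for the newly added items until nothing changes.

Start with: [C → ( ( . X]
  [C → ( ( . X] has the dot before X: add [X → . id e], [X → . C L]
  [X → . C L] has the dot before C: add [C → . id C], [C → . e x], [C → . ( ( X]
No further items can be added.

CLOSURE = { [C → ( ( . X], [C → . ( ( X], [C → . e x], [C → . id C], [X → . C L], [X → . id e] }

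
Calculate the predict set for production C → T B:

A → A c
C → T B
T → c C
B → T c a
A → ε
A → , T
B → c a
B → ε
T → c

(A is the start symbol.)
{ 'c' }

PREDICT(C → T B) = (FIRST(RHS) \ {ε}) ∪ (FOLLOW(C) if ε ∈ FIRST(RHS), i.e. RHS ⇒* ε)
FIRST(T) = { 'c' }
FIRST(T B) = { 'c' }
ε ∉ FIRST(T B), so FOLLOW(C) is not added.
PREDICT(C → T B) = { 'c' }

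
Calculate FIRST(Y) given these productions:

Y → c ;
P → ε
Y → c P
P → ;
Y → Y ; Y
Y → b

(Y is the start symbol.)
{ 'b', 'c' }

To compute FIRST(Y), examine every production with Y on the left-hand side, reading each right-hand side left to right until a non-nullable symbol is reached.

From Y → c ;:
  - c is a terminal: add 'c' and stop
From Y → c P:
  - c is a terminal: add 'c' and stop
From Y → Y ; Y:
  - Y is the symbol being defined: contributes nothing new
    Y is not nullable, so stop
From Y → b:
  - b is a terminal: add 'b' and stop

Collecting: FIRST(Y) = { 'b', 'c' }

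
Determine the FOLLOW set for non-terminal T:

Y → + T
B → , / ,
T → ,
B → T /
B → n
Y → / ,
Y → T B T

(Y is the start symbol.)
{ $, ',', '/', 'n' }

To compute FOLLOW(T), find every occurrence of T on a right-hand side N → α T β: add FIRST(β) \ {ε}, and if β is empty or nullable also add FOLLOW(N). Iterate to a fixed point.

In Y → + T: T is at the end, add FOLLOW(Y)
In B → T /: T is followed by '/', add FIRST('/') \ {ε} = { '/' }
In Y → T B T: T is followed by B T, add FIRST(B T) \ {ε} = { ',', 'n' }
In Y → T B T: T is at the end, add FOLLOW(Y)

The FOLLOW sets referred to above (computed the same way, to a fixed point):
  FOLLOW(Y) = { $ }

Taking the union: FOLLOW(T) = { $, ',', '/', 'n' }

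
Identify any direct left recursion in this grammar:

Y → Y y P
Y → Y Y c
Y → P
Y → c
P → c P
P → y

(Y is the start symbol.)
Direct left recursion occurs when N → N α for some non-terminal N (the right-hand side begins with the left-hand side itself).

Y → Y y P: LEFT RECURSIVE (starts with Y)
Y → Y Y c: LEFT RECURSIVE (starts with Y)
Y → P: starts with P
Y → c: starts with c
P → c P: starts with c
P → y: starts with y

The grammar has direct left recursion on: Y.

Answer: Yes, Y is left-recursive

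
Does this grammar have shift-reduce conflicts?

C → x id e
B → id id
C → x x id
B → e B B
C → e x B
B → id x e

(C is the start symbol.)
No shift-reduce conflicts

Augment with C' → C and build the canonical LR(0) collection (I0 = CLOSURE({[C' → . C]}), then GOTO on every symbol after a dot until no new states appear). It has 17 states:
  I0: { [C → . e x B], [C → . x id e], [C → . x x id], [C' → . C] }  — shift
  I1: { [C' → C .] }  — accept
  I2: { [C → e . x B] }  — shift
  I3: { [C → x . id e], [C → x . x id] }  — shift
  I4: { [C → x id . e] }  — shift
  I5: { [C → x x . id] }  — shift
  I6: { [C → x x id .] }  — reduce
  I7: { [C → x id e .] }  — reduce
  I8: { [B → . e B B], [B → . id id], [B → . id x e], [C → e x . B] }  — shift
  I9: { [C → e x B .] }  — reduce
  I10: { [B → . e B B], [B → . id id], [B → . id x e], [B → e . B B] }  — shift
  I11: { [B → id . id], [B → id . x e] }  — shift
  I12: { [B → id id .] }  — reduce
  I13: { [B → id x . e] }  — shift
  I14: { [B → id x e .] }  — reduce
  I15: { [B → . e B B], [B → . id id], [B → . id x e], [B → e B . B] }  — shift
  I16: { [B → e B B .] }  — reduce

No state contains both a complete item and a shift item.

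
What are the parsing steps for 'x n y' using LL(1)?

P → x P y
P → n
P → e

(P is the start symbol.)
LL(1) parsing maintains a stack (initially the start symbol over $) and the input. At each step: if the stack top is a terminal, match it against the current input token; if it is a non-terminal N, replace it with the RHS of M[N, lookahead] (the unique production whose predict set contains the lookahead).

Stack is shown with the top on the left.

Stack    Input    Action
------------------------
P $      x n y $  output P → x P y
x P y $  x n y $  match 'x'
P y $    n y $    output P → n
n y $    n y $    match 'n'
y $      y $      match 'y'
$        $        accept

The string is accepted.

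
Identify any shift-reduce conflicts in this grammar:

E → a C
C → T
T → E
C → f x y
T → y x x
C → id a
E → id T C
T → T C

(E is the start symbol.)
Yes — I10: [C → T .] vs [C → . f x y]; I13: [C → id a .] vs [C → . f x y]

A shift-reduce conflict occurs when an LR(0) state has both:
  - a complete (reduce) item [A → α .] (dot at the end), and
  - a shift item [B → β . c γ] (dot before a terminal).

Augment with E' → E and build the canonical LR(0) collection (I0 = CLOSURE({[E' → . E]}), then GOTO on every symbol after a dot until no new states appear). It has 18 states:
  I0: { [E → . a C], [E → . id T C], [E' → . E] }  — shift
  I1: { [E' → E .] }  — accept
  I2: { [C → . T], [C → . f x y], [C → . id a], [E → . a C], [E → . id T C], [E → a . C], [T → . E], [T → . T C], [T → . y x x] }  — shift
  I3: { [E → . a C], [E → . id T C], [E → id . T C], [T → . E], [T → . T C], [T → . y x x] }  — shift
  I4: { [T → E .] }  — reduce
  I5: { [C → . T], [C → . f x y], [C → . id a], [E → . a C], [E → . id T C], [E → id T . C], [T → . E], [T → . T C], [T → . y x x], [T → T . C] }  — shift
  I6: { [T → y . x x] }  — shift
  I7: { [T → y x . x] }  — shift
  I8: { [T → y x x .] }  — reduce
  I9: { [E → id T C .], [T → T C .] }  — 2 reduces
  I10: { [C → . T], [C → . f x y], [C → . id a], [C → T .], [E → . a C], [E → . id T C], [T → . E], [T → . T C], [T → . y x x], [T → T . C] }  — shift, reduce
  I11: { [C → f . x y] }  — shift
  I12: { [C → id . a], [E → . a C], [E → . id T C], [E → id . T C], [T → . E], [T → . T C], [T → . y x x] }  — shift
  I13: { [C → . T], [C → . f x y], [C → . id a], [C → id a .], [E → . a C], [E → . id T C], [E → a . C], [T → . E], [T → . T C], [T → . y x x] }  — shift, reduce
  I14: { [E → a C .] }  — reduce
  I15: { [C → f x . y] }  — shift
  I16: { [C → f x y .] }  — reduce
  I17: { [T → T C .] }  — reduce

I10 contains reduce item [C → T .] and shift items [C → . f x y], [C → . id a], [E → . a C], [E → . id T C], [T → . y x x] — shift-reduce conflict.
I13 contains reduce item [C → id a .] and shift items [C → . f x y], [C → . id a], [E → . a C], [E → . id T C], [T → . y x x] — shift-reduce conflict.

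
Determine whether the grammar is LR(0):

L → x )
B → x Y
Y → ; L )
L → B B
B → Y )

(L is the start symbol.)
Yes, the grammar is LR(0)

Augment with L' → L and build the canonical LR(0) collection (I0 = CLOSURE({[L' → . L]}), then GOTO on every symbol after a dot until no new states appear). It has 13 states:
  I0: { [B → . Y )], [B → . x Y], [L → . B B], [L → . x )], [L' → . L], [Y → . ; L )] }  — shift
  I1: { [B → . Y )], [B → . x Y], [L → . B B], [L → . x )], [Y → . ; L )], [Y → ; . L )] }  — shift
  I2: { [B → . Y )], [B → . x Y], [L → B . B], [Y → . ; L )] }  — shift
  I3: { [L' → L .] }  — accept
  I4: { [B → Y . )] }  — shift
  I5: { [B → x . Y], [L → x . )], [Y → . ; L )] }  — shift
  I6: { [L → x ) .] }  — reduce
  I7: { [B → x Y .] }  — reduce
  I8: { [B → Y ) .] }  — reduce
  I9: { [L → B B .] }  — reduce
  I10: { [B → x . Y], [Y → . ; L )] }  — shift
  I11: { [Y → ; L . )] }  — shift
  I12: { [Y → ; L ) .] }  — reduce

Every state is either a pure shift/goto state or contains exactly one complete item and nothing to shift — no conflicts. The grammar is LR(0).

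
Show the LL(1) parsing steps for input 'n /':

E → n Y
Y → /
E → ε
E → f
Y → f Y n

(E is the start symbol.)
LL(1) parsing maintains a stack (initially the start symbol over $) and the input. At each step: if the stack top is a terminal, match it against the current input token; if it is a non-terminal N, replace it with the RHS of M[N, lookahead] (the unique production whose predict set contains the lookahead).

Stack is shown with the top on the left.

Stack  Input  Action
--------------------
E $    n / $  output E → n Y
n Y $  n / $  match 'n'
Y $    / $    output Y → /
/ $    / $    match '/'
$      $      accept

The string is accepted.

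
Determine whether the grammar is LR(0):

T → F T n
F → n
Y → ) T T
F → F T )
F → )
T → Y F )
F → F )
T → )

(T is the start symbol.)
No. Shift-reduce conflict between [F → ) .] and [F → . )]

A grammar is LR(0) if no state in the canonical LR(0) collection has:
  - both a shift item (dot before a terminal) and a complete item (shift-reduce conflict), or
  - two or more complete items (reduce-reduce conflict; the accept item [T' → T .] counts as a complete item here).

Augment with T' → T and build the canonical LR(0) collection (I0 = CLOSURE({[T' → . T]}), then GOTO on every symbol after a dot until no new states appear). It has 16 states:
  I0: { [F → . )], [F → . F )], [F → . F T )], [F → . n], [T → . )], [T → . F T n], [T → . Y F )], [T' → . T], [Y → . ) T T] }  — shift
  I1: { [F → ) .], [F → . )], [F → . F )], [F → . F T )], [F → . n], [T → ) .], [T → . )], [T → . F T n], [T → . Y F )], [Y → ) . T T], [Y → . ) T T] }  — shift, 2 reduces
  I2: { [F → . )], [F → . F )], [F → . F T )], [F → . n], [F → F . )], [F → F . T )], [T → . )], [T → . F T n], [T → . Y F )], [T → F . T n], [Y → . ) T T] }  — shift
  I3: { [T' → T .] }  — accept
  I4: { [F → . )], [F → . F )], [F → . F T )], [F → . n], [T → Y . F )] }  — shift
  I5: { [F → n .] }  — reduce
  I6: { [F → ) .] }  — reduce
  I7: { [F → . )], [F → . F )], [F → . F T )], [F → . n], [F → F . )], [F → F . T )], [T → . )], [T → . F T n], [T → . Y F )], [T → Y F . )], [Y → . ) T T] }  — shift
  I8: { [F → ) .], [F → . )], [F → . F )], [F → . F T )], [F → . n], [F → F ) .], [T → ) .], [T → . )], [T → . F T n], [T → . Y F )], [T → Y F ) .], [Y → ) . T T], [Y → . ) T T] }  — shift, 4 reduces
  I9: { [F → F T . )] }  — shift
  I10: { [F → F T ) .] }  — reduce
  I11: { [F → . )], [F → . F )], [F → . F T )], [F → . n], [T → . )], [T → . F T n], [T → . Y F )], [Y → ) T . T], [Y → . ) T T] }  — shift
  I12: { [Y → ) T T .] }  — reduce
  I13: { [F → ) .], [F → . )], [F → . F )], [F → . F T )], [F → . n], [F → F ) .], [T → ) .], [T → . )], [T → . F T n], [T → . Y F )], [Y → ) . T T], [Y → . ) T T] }  — shift, 3 reduces
  I14: { [F → F T . )], [T → F T . n] }  — shift
  I15: { [T → F T n .] }  — reduce

Conflict in state I1:
  Shift-reduce conflict between [F → ) .] and [F → . )]
So the grammar is NOT LR(0).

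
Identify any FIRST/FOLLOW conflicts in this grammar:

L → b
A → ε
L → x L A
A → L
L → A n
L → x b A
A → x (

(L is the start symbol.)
A FIRST/FOLLOW conflict occurs when a non-terminal N has a nullable alternative N → β (β ⇒* ε) and another alternative N → α with FIRST(α) ∩ FOLLOW(N) ≠ ∅: on such a lookahead the parser cannot decide between expanding α and letting N vanish via β.

Nullable non-terminals: A.
FIRST sets used below: FIRST(L) = { 'b', 'n', 'x' }

A: nullable alternative(s) A → ε; FOLLOW(A) = { $, 'b', 'n', 'x' }
  A → ε: FIRST \ {ε} = { } — this is the only nullable alternative, skip
  A → L: FIRST \ {ε} = { 'b', 'n', 'x' } — overlaps FOLLOW(A) on { 'b', 'n', 'x' }: CONFLICT
  A → x (: FIRST \ {ε} = { 'x' } — overlaps FOLLOW(A) on { 'x' }: CONFLICT

L has no nullable alternative, so no FIRST/FOLLOW check is needed there.

So the grammar has 2 FIRST/FOLLOW conflicts (marked CONFLICT above).

Answer: Yes. A → L with FOLLOW(A) on { 'b', 'n', 'x' }; A → x '(' with FOLLOW(A) on { 'x' }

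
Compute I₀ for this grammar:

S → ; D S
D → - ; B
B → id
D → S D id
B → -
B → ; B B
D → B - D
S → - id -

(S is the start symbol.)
First, augment the grammar with S' → S
I₀ = CLOSURE({ [S' → . S] }):
  [S' → . S] has the dot before S: add [S → . ; D S], [S → . - id -]
No further items can be added.

I₀ = { [S → . - id -], [S → . ; D S], [S' → . S] }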